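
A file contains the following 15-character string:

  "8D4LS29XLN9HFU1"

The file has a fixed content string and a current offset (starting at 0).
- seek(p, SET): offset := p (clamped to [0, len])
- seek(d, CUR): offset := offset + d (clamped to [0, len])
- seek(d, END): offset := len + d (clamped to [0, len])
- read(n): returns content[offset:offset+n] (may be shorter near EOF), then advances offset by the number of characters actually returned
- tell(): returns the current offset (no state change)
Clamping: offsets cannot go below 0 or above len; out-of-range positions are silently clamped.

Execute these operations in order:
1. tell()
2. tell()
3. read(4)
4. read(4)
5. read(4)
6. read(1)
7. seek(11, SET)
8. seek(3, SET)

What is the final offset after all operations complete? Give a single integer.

After 1 (tell()): offset=0
After 2 (tell()): offset=0
After 3 (read(4)): returned '8D4L', offset=4
After 4 (read(4)): returned 'S29X', offset=8
After 5 (read(4)): returned 'LN9H', offset=12
After 6 (read(1)): returned 'F', offset=13
After 7 (seek(11, SET)): offset=11
After 8 (seek(3, SET)): offset=3

Answer: 3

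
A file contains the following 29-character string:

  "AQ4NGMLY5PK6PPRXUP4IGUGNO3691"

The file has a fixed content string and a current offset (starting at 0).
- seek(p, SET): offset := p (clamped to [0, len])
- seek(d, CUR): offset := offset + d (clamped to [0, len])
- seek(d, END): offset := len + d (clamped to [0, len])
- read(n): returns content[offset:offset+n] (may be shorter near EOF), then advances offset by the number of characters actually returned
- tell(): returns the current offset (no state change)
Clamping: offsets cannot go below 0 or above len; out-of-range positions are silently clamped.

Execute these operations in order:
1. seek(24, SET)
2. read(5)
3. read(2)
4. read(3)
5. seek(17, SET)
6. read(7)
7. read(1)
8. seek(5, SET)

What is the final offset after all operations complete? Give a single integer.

Answer: 5

Derivation:
After 1 (seek(24, SET)): offset=24
After 2 (read(5)): returned 'O3691', offset=29
After 3 (read(2)): returned '', offset=29
After 4 (read(3)): returned '', offset=29
After 5 (seek(17, SET)): offset=17
After 6 (read(7)): returned 'P4IGUGN', offset=24
After 7 (read(1)): returned 'O', offset=25
After 8 (seek(5, SET)): offset=5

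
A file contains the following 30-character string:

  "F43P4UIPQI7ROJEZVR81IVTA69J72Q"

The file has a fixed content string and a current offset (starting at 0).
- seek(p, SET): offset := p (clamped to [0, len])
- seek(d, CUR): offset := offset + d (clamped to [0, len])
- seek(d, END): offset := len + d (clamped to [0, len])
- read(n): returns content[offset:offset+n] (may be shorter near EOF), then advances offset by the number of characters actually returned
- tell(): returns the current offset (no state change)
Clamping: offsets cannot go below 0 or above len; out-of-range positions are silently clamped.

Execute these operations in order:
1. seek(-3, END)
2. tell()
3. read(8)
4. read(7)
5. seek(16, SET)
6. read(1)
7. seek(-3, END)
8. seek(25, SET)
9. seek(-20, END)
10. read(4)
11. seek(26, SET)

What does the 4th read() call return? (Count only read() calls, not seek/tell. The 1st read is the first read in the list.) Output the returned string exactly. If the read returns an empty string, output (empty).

Answer: 7ROJ

Derivation:
After 1 (seek(-3, END)): offset=27
After 2 (tell()): offset=27
After 3 (read(8)): returned '72Q', offset=30
After 4 (read(7)): returned '', offset=30
After 5 (seek(16, SET)): offset=16
After 6 (read(1)): returned 'V', offset=17
After 7 (seek(-3, END)): offset=27
After 8 (seek(25, SET)): offset=25
After 9 (seek(-20, END)): offset=10
After 10 (read(4)): returned '7ROJ', offset=14
After 11 (seek(26, SET)): offset=26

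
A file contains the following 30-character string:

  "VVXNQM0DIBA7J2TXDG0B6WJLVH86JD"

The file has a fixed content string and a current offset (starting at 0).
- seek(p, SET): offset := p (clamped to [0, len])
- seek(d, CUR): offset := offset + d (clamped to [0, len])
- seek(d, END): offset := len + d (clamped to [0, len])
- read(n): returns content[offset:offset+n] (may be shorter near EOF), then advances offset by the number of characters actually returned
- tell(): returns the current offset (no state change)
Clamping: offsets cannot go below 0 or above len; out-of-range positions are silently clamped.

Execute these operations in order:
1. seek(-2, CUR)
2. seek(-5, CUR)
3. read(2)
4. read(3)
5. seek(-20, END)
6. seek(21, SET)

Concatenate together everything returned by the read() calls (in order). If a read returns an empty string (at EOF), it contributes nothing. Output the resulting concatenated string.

Answer: VVXNQ

Derivation:
After 1 (seek(-2, CUR)): offset=0
After 2 (seek(-5, CUR)): offset=0
After 3 (read(2)): returned 'VV', offset=2
After 4 (read(3)): returned 'XNQ', offset=5
After 5 (seek(-20, END)): offset=10
After 6 (seek(21, SET)): offset=21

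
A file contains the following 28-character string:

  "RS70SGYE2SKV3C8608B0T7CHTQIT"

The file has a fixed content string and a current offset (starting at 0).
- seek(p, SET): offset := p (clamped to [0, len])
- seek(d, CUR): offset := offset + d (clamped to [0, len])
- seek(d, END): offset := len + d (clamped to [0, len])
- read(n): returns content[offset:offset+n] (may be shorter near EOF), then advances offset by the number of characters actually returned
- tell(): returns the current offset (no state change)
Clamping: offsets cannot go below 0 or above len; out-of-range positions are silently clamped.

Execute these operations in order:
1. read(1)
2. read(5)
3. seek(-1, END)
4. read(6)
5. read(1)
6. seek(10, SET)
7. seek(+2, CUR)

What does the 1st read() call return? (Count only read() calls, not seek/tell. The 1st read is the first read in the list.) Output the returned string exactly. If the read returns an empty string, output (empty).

Answer: R

Derivation:
After 1 (read(1)): returned 'R', offset=1
After 2 (read(5)): returned 'S70SG', offset=6
After 3 (seek(-1, END)): offset=27
After 4 (read(6)): returned 'T', offset=28
After 5 (read(1)): returned '', offset=28
After 6 (seek(10, SET)): offset=10
After 7 (seek(+2, CUR)): offset=12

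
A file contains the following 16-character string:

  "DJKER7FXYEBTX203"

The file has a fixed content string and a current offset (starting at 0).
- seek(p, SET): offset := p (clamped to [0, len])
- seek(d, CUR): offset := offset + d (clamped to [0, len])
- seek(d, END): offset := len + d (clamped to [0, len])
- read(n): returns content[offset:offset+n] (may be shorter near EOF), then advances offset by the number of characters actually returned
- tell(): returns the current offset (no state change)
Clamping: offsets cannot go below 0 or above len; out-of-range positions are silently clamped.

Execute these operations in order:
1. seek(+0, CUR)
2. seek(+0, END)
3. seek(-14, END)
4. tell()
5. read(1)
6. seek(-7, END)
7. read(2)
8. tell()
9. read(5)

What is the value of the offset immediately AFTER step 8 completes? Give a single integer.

Answer: 11

Derivation:
After 1 (seek(+0, CUR)): offset=0
After 2 (seek(+0, END)): offset=16
After 3 (seek(-14, END)): offset=2
After 4 (tell()): offset=2
After 5 (read(1)): returned 'K', offset=3
After 6 (seek(-7, END)): offset=9
After 7 (read(2)): returned 'EB', offset=11
After 8 (tell()): offset=11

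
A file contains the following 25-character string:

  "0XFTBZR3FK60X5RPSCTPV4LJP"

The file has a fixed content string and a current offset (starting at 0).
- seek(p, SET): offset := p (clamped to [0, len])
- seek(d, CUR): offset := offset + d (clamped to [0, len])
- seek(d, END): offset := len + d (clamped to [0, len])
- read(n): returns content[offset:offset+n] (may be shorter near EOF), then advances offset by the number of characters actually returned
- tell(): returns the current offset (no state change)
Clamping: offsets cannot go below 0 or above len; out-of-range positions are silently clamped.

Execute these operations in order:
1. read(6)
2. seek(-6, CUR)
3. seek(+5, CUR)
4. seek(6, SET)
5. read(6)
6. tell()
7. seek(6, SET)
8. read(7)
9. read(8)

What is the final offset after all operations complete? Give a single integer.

Answer: 21

Derivation:
After 1 (read(6)): returned '0XFTBZ', offset=6
After 2 (seek(-6, CUR)): offset=0
After 3 (seek(+5, CUR)): offset=5
After 4 (seek(6, SET)): offset=6
After 5 (read(6)): returned 'R3FK60', offset=12
After 6 (tell()): offset=12
After 7 (seek(6, SET)): offset=6
After 8 (read(7)): returned 'R3FK60X', offset=13
After 9 (read(8)): returned '5RPSCTPV', offset=21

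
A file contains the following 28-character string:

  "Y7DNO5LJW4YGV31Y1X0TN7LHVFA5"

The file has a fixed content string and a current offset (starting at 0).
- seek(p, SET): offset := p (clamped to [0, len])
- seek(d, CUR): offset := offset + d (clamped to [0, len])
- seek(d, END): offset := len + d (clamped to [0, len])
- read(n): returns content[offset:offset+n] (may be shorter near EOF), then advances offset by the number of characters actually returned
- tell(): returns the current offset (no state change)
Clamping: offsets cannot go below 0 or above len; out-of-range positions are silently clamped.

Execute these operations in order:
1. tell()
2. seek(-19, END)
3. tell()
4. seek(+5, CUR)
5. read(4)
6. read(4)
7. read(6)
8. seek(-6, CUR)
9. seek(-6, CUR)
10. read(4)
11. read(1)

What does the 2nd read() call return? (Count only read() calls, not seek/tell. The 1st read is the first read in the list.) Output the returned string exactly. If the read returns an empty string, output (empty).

Answer: 0TN7

Derivation:
After 1 (tell()): offset=0
After 2 (seek(-19, END)): offset=9
After 3 (tell()): offset=9
After 4 (seek(+5, CUR)): offset=14
After 5 (read(4)): returned '1Y1X', offset=18
After 6 (read(4)): returned '0TN7', offset=22
After 7 (read(6)): returned 'LHVFA5', offset=28
After 8 (seek(-6, CUR)): offset=22
After 9 (seek(-6, CUR)): offset=16
After 10 (read(4)): returned '1X0T', offset=20
After 11 (read(1)): returned 'N', offset=21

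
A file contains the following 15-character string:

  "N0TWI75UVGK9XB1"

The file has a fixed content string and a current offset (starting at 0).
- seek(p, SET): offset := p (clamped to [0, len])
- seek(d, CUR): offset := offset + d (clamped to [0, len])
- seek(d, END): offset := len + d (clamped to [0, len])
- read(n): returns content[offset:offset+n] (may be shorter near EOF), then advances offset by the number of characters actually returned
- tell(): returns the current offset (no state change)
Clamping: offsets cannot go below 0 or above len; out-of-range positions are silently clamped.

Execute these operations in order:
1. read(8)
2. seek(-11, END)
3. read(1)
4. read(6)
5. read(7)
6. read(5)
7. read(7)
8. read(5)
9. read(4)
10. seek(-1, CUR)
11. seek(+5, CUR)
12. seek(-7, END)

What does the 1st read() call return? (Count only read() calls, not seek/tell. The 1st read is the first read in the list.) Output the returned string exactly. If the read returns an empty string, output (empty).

Answer: N0TWI75U

Derivation:
After 1 (read(8)): returned 'N0TWI75U', offset=8
After 2 (seek(-11, END)): offset=4
After 3 (read(1)): returned 'I', offset=5
After 4 (read(6)): returned '75UVGK', offset=11
After 5 (read(7)): returned '9XB1', offset=15
After 6 (read(5)): returned '', offset=15
After 7 (read(7)): returned '', offset=15
After 8 (read(5)): returned '', offset=15
After 9 (read(4)): returned '', offset=15
After 10 (seek(-1, CUR)): offset=14
After 11 (seek(+5, CUR)): offset=15
After 12 (seek(-7, END)): offset=8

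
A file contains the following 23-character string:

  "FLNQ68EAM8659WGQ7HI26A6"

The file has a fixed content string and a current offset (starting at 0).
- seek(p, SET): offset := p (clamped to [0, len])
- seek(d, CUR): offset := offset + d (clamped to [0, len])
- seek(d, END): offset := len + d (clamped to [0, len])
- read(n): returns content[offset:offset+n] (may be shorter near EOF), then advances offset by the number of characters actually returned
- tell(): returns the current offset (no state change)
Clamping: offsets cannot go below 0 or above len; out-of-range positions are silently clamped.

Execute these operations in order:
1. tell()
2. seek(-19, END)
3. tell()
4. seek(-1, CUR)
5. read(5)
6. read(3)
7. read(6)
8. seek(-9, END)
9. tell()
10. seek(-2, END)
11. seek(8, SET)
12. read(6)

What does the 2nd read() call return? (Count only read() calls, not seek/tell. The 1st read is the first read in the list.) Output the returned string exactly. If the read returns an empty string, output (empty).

Answer: M86

Derivation:
After 1 (tell()): offset=0
After 2 (seek(-19, END)): offset=4
After 3 (tell()): offset=4
After 4 (seek(-1, CUR)): offset=3
After 5 (read(5)): returned 'Q68EA', offset=8
After 6 (read(3)): returned 'M86', offset=11
After 7 (read(6)): returned '59WGQ7', offset=17
After 8 (seek(-9, END)): offset=14
After 9 (tell()): offset=14
After 10 (seek(-2, END)): offset=21
After 11 (seek(8, SET)): offset=8
After 12 (read(6)): returned 'M8659W', offset=14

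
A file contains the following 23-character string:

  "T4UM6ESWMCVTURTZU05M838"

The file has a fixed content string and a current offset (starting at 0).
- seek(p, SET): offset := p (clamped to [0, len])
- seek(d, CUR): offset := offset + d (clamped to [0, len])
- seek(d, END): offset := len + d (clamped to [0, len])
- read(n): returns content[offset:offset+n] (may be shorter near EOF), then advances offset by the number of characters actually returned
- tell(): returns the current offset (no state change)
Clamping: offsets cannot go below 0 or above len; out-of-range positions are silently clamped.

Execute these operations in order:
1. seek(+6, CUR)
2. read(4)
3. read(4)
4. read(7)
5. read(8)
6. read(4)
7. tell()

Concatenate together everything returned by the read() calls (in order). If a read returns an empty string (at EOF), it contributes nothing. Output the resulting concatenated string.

After 1 (seek(+6, CUR)): offset=6
After 2 (read(4)): returned 'SWMC', offset=10
After 3 (read(4)): returned 'VTUR', offset=14
After 4 (read(7)): returned 'TZU05M8', offset=21
After 5 (read(8)): returned '38', offset=23
After 6 (read(4)): returned '', offset=23
After 7 (tell()): offset=23

Answer: SWMCVTURTZU05M838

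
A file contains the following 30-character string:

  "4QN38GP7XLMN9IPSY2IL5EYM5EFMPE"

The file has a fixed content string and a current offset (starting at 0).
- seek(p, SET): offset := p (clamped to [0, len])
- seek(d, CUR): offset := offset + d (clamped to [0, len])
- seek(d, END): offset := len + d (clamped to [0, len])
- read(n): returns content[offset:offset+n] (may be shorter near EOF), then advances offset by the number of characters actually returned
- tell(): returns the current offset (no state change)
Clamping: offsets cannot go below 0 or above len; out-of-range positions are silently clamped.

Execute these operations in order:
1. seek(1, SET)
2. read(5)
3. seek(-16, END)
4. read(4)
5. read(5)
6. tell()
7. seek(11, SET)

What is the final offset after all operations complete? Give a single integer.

After 1 (seek(1, SET)): offset=1
After 2 (read(5)): returned 'QN38G', offset=6
After 3 (seek(-16, END)): offset=14
After 4 (read(4)): returned 'PSY2', offset=18
After 5 (read(5)): returned 'IL5EY', offset=23
After 6 (tell()): offset=23
After 7 (seek(11, SET)): offset=11

Answer: 11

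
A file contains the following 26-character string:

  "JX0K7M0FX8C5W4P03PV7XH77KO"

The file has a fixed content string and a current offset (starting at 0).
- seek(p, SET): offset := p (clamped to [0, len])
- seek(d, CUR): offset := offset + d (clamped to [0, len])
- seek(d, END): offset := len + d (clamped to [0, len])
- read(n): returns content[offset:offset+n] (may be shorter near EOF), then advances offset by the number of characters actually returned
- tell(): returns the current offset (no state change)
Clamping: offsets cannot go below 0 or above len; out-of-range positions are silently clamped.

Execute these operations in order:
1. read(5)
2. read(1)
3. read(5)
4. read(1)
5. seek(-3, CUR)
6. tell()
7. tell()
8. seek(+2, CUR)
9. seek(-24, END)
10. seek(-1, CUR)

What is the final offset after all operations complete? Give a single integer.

Answer: 1

Derivation:
After 1 (read(5)): returned 'JX0K7', offset=5
After 2 (read(1)): returned 'M', offset=6
After 3 (read(5)): returned '0FX8C', offset=11
After 4 (read(1)): returned '5', offset=12
After 5 (seek(-3, CUR)): offset=9
After 6 (tell()): offset=9
After 7 (tell()): offset=9
After 8 (seek(+2, CUR)): offset=11
After 9 (seek(-24, END)): offset=2
After 10 (seek(-1, CUR)): offset=1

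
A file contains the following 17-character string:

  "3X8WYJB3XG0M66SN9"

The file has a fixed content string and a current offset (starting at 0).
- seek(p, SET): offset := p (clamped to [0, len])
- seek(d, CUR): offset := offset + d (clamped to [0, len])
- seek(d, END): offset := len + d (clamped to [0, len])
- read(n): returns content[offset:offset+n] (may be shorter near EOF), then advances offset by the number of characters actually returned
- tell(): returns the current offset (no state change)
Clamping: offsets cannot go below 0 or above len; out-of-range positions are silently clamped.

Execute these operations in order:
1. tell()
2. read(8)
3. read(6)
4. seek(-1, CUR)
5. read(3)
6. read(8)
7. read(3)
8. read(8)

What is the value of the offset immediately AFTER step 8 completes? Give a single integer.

After 1 (tell()): offset=0
After 2 (read(8)): returned '3X8WYJB3', offset=8
After 3 (read(6)): returned 'XG0M66', offset=14
After 4 (seek(-1, CUR)): offset=13
After 5 (read(3)): returned '6SN', offset=16
After 6 (read(8)): returned '9', offset=17
After 7 (read(3)): returned '', offset=17
After 8 (read(8)): returned '', offset=17

Answer: 17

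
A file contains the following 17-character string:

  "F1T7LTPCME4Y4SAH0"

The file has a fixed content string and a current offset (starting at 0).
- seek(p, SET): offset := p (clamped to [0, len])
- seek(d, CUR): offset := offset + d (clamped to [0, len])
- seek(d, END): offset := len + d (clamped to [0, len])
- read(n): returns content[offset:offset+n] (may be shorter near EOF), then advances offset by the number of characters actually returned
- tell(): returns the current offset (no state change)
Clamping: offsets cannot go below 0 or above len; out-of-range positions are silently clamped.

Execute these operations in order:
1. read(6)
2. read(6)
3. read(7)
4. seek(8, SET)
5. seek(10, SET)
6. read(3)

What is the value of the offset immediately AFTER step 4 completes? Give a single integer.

After 1 (read(6)): returned 'F1T7LT', offset=6
After 2 (read(6)): returned 'PCME4Y', offset=12
After 3 (read(7)): returned '4SAH0', offset=17
After 4 (seek(8, SET)): offset=8

Answer: 8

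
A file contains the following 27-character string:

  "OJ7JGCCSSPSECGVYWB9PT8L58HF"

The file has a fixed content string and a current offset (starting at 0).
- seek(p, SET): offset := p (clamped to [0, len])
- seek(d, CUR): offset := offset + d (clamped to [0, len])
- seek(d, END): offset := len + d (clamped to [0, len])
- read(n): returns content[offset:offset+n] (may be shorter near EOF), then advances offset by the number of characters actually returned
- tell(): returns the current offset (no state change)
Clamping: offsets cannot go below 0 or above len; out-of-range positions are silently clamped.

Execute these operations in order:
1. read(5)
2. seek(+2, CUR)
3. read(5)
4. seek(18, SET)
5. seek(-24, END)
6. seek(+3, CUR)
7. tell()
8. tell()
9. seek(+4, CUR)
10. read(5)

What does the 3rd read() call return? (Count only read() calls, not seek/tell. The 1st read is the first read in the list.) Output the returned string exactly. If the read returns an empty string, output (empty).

Answer: SECGV

Derivation:
After 1 (read(5)): returned 'OJ7JG', offset=5
After 2 (seek(+2, CUR)): offset=7
After 3 (read(5)): returned 'SSPSE', offset=12
After 4 (seek(18, SET)): offset=18
After 5 (seek(-24, END)): offset=3
After 6 (seek(+3, CUR)): offset=6
After 7 (tell()): offset=6
After 8 (tell()): offset=6
After 9 (seek(+4, CUR)): offset=10
After 10 (read(5)): returned 'SECGV', offset=15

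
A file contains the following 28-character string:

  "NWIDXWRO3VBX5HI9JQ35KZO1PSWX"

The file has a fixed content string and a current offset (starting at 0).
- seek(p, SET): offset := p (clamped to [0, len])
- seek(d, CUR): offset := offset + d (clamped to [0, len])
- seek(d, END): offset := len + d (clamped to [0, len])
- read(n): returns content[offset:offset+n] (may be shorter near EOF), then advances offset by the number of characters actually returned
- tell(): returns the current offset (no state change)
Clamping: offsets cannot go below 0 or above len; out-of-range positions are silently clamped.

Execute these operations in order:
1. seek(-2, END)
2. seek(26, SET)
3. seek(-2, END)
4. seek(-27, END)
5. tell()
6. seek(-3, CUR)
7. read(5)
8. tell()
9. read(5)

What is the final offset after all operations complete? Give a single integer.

After 1 (seek(-2, END)): offset=26
After 2 (seek(26, SET)): offset=26
After 3 (seek(-2, END)): offset=26
After 4 (seek(-27, END)): offset=1
After 5 (tell()): offset=1
After 6 (seek(-3, CUR)): offset=0
After 7 (read(5)): returned 'NWIDX', offset=5
After 8 (tell()): offset=5
After 9 (read(5)): returned 'WRO3V', offset=10

Answer: 10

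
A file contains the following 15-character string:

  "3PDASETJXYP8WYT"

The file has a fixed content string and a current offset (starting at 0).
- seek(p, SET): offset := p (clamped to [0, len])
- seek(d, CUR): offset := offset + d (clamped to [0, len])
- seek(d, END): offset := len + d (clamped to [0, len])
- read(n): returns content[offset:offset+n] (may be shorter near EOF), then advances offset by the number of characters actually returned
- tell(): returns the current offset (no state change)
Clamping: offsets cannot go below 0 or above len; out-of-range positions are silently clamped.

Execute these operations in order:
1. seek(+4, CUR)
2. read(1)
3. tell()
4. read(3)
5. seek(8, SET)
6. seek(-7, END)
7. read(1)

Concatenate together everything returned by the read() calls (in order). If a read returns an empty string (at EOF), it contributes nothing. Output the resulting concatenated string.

After 1 (seek(+4, CUR)): offset=4
After 2 (read(1)): returned 'S', offset=5
After 3 (tell()): offset=5
After 4 (read(3)): returned 'ETJ', offset=8
After 5 (seek(8, SET)): offset=8
After 6 (seek(-7, END)): offset=8
After 7 (read(1)): returned 'X', offset=9

Answer: SETJX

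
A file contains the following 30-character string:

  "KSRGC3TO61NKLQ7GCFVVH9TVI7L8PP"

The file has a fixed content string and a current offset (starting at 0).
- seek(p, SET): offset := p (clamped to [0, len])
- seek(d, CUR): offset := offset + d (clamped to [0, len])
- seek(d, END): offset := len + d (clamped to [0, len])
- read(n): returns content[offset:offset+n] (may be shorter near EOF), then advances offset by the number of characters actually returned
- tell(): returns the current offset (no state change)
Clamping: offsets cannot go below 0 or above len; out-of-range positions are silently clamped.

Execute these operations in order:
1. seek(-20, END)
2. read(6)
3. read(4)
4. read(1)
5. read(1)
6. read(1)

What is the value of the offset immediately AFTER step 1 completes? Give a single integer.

Answer: 10

Derivation:
After 1 (seek(-20, END)): offset=10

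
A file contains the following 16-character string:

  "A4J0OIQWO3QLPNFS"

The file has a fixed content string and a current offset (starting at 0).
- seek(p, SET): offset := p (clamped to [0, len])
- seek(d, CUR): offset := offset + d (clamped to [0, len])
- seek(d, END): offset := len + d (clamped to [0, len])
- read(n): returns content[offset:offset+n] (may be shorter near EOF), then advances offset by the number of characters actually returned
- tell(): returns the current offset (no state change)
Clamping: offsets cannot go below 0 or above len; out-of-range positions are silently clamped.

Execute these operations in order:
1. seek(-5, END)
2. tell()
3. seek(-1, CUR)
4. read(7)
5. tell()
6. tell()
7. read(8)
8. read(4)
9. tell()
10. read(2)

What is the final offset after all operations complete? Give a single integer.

After 1 (seek(-5, END)): offset=11
After 2 (tell()): offset=11
After 3 (seek(-1, CUR)): offset=10
After 4 (read(7)): returned 'QLPNFS', offset=16
After 5 (tell()): offset=16
After 6 (tell()): offset=16
After 7 (read(8)): returned '', offset=16
After 8 (read(4)): returned '', offset=16
After 9 (tell()): offset=16
After 10 (read(2)): returned '', offset=16

Answer: 16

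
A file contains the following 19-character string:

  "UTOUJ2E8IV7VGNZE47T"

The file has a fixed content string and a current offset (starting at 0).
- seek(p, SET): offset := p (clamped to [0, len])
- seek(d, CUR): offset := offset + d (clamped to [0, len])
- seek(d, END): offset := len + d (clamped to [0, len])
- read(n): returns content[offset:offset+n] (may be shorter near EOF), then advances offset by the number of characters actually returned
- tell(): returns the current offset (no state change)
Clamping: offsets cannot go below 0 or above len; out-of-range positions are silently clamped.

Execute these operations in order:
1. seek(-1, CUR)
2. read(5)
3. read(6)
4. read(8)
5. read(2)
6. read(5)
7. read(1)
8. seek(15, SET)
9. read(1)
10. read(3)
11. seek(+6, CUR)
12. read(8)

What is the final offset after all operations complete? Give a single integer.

After 1 (seek(-1, CUR)): offset=0
After 2 (read(5)): returned 'UTOUJ', offset=5
After 3 (read(6)): returned '2E8IV7', offset=11
After 4 (read(8)): returned 'VGNZE47T', offset=19
After 5 (read(2)): returned '', offset=19
After 6 (read(5)): returned '', offset=19
After 7 (read(1)): returned '', offset=19
After 8 (seek(15, SET)): offset=15
After 9 (read(1)): returned 'E', offset=16
After 10 (read(3)): returned '47T', offset=19
After 11 (seek(+6, CUR)): offset=19
After 12 (read(8)): returned '', offset=19

Answer: 19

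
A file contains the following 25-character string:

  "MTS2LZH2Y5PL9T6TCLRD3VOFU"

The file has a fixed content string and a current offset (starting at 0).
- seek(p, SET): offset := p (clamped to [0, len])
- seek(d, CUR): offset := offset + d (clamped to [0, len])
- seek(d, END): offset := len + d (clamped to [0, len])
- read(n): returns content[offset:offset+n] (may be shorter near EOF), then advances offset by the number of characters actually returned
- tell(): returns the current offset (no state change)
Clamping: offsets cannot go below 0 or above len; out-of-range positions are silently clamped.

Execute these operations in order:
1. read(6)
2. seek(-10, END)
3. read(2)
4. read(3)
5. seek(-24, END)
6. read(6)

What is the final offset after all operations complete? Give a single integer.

After 1 (read(6)): returned 'MTS2LZ', offset=6
After 2 (seek(-10, END)): offset=15
After 3 (read(2)): returned 'TC', offset=17
After 4 (read(3)): returned 'LRD', offset=20
After 5 (seek(-24, END)): offset=1
After 6 (read(6)): returned 'TS2LZH', offset=7

Answer: 7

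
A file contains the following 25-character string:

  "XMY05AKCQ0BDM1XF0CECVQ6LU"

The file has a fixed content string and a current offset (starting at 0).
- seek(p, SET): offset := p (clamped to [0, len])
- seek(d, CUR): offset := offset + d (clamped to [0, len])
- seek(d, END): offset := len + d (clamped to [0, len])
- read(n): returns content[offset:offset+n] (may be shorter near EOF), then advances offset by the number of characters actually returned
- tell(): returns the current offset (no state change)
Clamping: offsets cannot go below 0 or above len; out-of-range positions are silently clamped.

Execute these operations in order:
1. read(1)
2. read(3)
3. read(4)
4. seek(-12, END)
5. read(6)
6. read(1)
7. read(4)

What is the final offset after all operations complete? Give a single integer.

Answer: 24

Derivation:
After 1 (read(1)): returned 'X', offset=1
After 2 (read(3)): returned 'MY0', offset=4
After 3 (read(4)): returned '5AKC', offset=8
After 4 (seek(-12, END)): offset=13
After 5 (read(6)): returned '1XF0CE', offset=19
After 6 (read(1)): returned 'C', offset=20
After 7 (read(4)): returned 'VQ6L', offset=24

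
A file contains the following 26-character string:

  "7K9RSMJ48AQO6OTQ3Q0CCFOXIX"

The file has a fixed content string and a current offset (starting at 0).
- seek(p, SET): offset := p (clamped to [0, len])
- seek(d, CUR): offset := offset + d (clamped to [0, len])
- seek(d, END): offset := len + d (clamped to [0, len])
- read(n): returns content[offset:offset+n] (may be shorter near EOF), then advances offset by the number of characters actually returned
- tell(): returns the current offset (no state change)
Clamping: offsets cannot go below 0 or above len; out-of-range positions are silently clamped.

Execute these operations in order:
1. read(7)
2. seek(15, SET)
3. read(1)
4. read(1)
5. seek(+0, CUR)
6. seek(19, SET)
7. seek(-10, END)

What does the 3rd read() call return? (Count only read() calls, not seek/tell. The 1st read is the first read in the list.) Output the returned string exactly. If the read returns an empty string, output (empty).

Answer: 3

Derivation:
After 1 (read(7)): returned '7K9RSMJ', offset=7
After 2 (seek(15, SET)): offset=15
After 3 (read(1)): returned 'Q', offset=16
After 4 (read(1)): returned '3', offset=17
After 5 (seek(+0, CUR)): offset=17
After 6 (seek(19, SET)): offset=19
After 7 (seek(-10, END)): offset=16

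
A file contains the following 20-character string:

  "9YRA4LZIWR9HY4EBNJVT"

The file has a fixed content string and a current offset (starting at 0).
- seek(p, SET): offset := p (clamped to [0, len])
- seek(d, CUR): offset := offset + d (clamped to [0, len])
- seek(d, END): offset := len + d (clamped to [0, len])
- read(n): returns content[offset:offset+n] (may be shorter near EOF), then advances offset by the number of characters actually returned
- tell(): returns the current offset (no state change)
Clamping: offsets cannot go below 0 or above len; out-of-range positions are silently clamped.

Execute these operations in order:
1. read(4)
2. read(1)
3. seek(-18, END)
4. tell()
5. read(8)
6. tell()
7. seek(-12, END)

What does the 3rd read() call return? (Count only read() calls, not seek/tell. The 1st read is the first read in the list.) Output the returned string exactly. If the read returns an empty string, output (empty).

Answer: RA4LZIWR

Derivation:
After 1 (read(4)): returned '9YRA', offset=4
After 2 (read(1)): returned '4', offset=5
After 3 (seek(-18, END)): offset=2
After 4 (tell()): offset=2
After 5 (read(8)): returned 'RA4LZIWR', offset=10
After 6 (tell()): offset=10
After 7 (seek(-12, END)): offset=8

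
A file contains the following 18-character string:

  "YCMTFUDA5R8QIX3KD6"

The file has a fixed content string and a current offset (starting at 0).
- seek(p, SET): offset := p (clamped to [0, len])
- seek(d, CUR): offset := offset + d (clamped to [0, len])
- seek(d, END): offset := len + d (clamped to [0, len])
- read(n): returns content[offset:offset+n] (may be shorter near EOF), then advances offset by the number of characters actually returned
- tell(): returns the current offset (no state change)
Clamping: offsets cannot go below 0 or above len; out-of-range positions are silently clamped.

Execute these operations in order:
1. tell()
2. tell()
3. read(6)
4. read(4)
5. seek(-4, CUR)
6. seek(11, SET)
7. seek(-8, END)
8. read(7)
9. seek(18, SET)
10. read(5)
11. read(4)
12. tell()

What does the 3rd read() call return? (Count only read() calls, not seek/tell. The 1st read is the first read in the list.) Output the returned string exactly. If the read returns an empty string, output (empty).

Answer: 8QIX3KD

Derivation:
After 1 (tell()): offset=0
After 2 (tell()): offset=0
After 3 (read(6)): returned 'YCMTFU', offset=6
After 4 (read(4)): returned 'DA5R', offset=10
After 5 (seek(-4, CUR)): offset=6
After 6 (seek(11, SET)): offset=11
After 7 (seek(-8, END)): offset=10
After 8 (read(7)): returned '8QIX3KD', offset=17
After 9 (seek(18, SET)): offset=18
After 10 (read(5)): returned '', offset=18
After 11 (read(4)): returned '', offset=18
After 12 (tell()): offset=18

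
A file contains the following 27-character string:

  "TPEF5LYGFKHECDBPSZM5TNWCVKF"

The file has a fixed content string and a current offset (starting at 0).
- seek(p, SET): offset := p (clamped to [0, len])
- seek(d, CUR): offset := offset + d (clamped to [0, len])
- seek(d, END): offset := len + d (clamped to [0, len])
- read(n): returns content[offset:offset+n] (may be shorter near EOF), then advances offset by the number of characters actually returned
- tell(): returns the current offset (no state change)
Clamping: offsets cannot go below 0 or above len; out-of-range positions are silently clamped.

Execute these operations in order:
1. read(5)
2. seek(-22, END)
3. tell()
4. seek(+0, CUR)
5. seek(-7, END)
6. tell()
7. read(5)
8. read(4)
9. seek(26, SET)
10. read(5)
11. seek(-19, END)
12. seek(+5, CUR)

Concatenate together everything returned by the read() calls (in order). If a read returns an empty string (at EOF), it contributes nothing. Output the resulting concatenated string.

After 1 (read(5)): returned 'TPEF5', offset=5
After 2 (seek(-22, END)): offset=5
After 3 (tell()): offset=5
After 4 (seek(+0, CUR)): offset=5
After 5 (seek(-7, END)): offset=20
After 6 (tell()): offset=20
After 7 (read(5)): returned 'TNWCV', offset=25
After 8 (read(4)): returned 'KF', offset=27
After 9 (seek(26, SET)): offset=26
After 10 (read(5)): returned 'F', offset=27
After 11 (seek(-19, END)): offset=8
After 12 (seek(+5, CUR)): offset=13

Answer: TPEF5TNWCVKFF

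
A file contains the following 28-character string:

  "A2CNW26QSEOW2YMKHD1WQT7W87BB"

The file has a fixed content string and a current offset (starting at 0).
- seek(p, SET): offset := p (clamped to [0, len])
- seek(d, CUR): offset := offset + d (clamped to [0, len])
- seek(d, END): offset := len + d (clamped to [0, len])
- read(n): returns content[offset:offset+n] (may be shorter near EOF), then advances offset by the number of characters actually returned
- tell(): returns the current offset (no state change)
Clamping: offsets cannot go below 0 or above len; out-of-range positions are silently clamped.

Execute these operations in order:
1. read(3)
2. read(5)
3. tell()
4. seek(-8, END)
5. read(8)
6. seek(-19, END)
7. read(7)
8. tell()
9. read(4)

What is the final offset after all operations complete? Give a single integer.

Answer: 20

Derivation:
After 1 (read(3)): returned 'A2C', offset=3
After 2 (read(5)): returned 'NW26Q', offset=8
After 3 (tell()): offset=8
After 4 (seek(-8, END)): offset=20
After 5 (read(8)): returned 'QT7W87BB', offset=28
After 6 (seek(-19, END)): offset=9
After 7 (read(7)): returned 'EOW2YMK', offset=16
After 8 (tell()): offset=16
After 9 (read(4)): returned 'HD1W', offset=20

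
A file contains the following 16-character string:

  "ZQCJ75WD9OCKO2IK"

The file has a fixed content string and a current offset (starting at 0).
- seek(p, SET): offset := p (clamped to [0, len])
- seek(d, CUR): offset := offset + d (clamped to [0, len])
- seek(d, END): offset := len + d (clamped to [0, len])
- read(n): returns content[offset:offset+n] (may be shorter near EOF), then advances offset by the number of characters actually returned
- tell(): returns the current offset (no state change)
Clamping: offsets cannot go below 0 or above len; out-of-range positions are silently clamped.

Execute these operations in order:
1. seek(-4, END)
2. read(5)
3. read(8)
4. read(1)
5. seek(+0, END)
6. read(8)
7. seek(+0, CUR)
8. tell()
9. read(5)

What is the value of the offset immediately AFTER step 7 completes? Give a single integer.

Answer: 16

Derivation:
After 1 (seek(-4, END)): offset=12
After 2 (read(5)): returned 'O2IK', offset=16
After 3 (read(8)): returned '', offset=16
After 4 (read(1)): returned '', offset=16
After 5 (seek(+0, END)): offset=16
After 6 (read(8)): returned '', offset=16
After 7 (seek(+0, CUR)): offset=16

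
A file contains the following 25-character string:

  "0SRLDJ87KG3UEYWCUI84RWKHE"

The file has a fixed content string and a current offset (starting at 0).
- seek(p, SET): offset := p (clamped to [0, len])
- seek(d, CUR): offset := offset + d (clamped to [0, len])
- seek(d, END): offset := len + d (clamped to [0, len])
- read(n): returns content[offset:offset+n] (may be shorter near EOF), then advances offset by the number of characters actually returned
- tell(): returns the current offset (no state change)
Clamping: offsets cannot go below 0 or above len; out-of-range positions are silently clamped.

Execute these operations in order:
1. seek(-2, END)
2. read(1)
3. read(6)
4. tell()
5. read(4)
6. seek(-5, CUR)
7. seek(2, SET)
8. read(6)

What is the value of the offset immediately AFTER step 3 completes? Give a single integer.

Answer: 25

Derivation:
After 1 (seek(-2, END)): offset=23
After 2 (read(1)): returned 'H', offset=24
After 3 (read(6)): returned 'E', offset=25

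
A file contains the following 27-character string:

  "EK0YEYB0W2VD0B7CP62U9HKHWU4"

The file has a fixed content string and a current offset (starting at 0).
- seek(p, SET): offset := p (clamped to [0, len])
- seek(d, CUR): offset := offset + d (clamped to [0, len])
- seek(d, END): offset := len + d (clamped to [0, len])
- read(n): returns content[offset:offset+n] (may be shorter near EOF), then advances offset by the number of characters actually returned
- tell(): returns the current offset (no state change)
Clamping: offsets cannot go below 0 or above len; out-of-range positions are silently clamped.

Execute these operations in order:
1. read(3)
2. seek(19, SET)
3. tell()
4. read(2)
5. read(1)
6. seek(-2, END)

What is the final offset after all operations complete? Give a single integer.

Answer: 25

Derivation:
After 1 (read(3)): returned 'EK0', offset=3
After 2 (seek(19, SET)): offset=19
After 3 (tell()): offset=19
After 4 (read(2)): returned 'U9', offset=21
After 5 (read(1)): returned 'H', offset=22
After 6 (seek(-2, END)): offset=25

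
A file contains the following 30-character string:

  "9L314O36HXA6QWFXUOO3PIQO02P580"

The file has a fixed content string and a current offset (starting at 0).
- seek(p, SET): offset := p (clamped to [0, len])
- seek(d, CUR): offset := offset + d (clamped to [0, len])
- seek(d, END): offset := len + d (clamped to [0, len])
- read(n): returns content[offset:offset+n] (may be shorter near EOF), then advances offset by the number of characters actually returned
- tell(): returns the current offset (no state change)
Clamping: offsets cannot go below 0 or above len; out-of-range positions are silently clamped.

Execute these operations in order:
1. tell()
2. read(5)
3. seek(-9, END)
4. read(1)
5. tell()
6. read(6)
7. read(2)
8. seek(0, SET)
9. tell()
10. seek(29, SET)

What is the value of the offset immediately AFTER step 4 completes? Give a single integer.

After 1 (tell()): offset=0
After 2 (read(5)): returned '9L314', offset=5
After 3 (seek(-9, END)): offset=21
After 4 (read(1)): returned 'I', offset=22

Answer: 22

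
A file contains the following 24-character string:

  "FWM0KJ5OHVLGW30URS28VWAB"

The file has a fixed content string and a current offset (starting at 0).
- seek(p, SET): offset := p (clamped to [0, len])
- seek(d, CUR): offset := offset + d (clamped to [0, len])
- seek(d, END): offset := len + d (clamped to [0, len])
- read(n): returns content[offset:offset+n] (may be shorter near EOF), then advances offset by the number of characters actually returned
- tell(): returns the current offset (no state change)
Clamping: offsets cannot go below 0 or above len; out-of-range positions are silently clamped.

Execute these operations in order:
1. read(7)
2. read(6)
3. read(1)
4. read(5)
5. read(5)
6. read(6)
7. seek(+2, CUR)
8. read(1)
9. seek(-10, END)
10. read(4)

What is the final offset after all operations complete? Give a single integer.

Answer: 18

Derivation:
After 1 (read(7)): returned 'FWM0KJ5', offset=7
After 2 (read(6)): returned 'OHVLGW', offset=13
After 3 (read(1)): returned '3', offset=14
After 4 (read(5)): returned '0URS2', offset=19
After 5 (read(5)): returned '8VWAB', offset=24
After 6 (read(6)): returned '', offset=24
After 7 (seek(+2, CUR)): offset=24
After 8 (read(1)): returned '', offset=24
After 9 (seek(-10, END)): offset=14
After 10 (read(4)): returned '0URS', offset=18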